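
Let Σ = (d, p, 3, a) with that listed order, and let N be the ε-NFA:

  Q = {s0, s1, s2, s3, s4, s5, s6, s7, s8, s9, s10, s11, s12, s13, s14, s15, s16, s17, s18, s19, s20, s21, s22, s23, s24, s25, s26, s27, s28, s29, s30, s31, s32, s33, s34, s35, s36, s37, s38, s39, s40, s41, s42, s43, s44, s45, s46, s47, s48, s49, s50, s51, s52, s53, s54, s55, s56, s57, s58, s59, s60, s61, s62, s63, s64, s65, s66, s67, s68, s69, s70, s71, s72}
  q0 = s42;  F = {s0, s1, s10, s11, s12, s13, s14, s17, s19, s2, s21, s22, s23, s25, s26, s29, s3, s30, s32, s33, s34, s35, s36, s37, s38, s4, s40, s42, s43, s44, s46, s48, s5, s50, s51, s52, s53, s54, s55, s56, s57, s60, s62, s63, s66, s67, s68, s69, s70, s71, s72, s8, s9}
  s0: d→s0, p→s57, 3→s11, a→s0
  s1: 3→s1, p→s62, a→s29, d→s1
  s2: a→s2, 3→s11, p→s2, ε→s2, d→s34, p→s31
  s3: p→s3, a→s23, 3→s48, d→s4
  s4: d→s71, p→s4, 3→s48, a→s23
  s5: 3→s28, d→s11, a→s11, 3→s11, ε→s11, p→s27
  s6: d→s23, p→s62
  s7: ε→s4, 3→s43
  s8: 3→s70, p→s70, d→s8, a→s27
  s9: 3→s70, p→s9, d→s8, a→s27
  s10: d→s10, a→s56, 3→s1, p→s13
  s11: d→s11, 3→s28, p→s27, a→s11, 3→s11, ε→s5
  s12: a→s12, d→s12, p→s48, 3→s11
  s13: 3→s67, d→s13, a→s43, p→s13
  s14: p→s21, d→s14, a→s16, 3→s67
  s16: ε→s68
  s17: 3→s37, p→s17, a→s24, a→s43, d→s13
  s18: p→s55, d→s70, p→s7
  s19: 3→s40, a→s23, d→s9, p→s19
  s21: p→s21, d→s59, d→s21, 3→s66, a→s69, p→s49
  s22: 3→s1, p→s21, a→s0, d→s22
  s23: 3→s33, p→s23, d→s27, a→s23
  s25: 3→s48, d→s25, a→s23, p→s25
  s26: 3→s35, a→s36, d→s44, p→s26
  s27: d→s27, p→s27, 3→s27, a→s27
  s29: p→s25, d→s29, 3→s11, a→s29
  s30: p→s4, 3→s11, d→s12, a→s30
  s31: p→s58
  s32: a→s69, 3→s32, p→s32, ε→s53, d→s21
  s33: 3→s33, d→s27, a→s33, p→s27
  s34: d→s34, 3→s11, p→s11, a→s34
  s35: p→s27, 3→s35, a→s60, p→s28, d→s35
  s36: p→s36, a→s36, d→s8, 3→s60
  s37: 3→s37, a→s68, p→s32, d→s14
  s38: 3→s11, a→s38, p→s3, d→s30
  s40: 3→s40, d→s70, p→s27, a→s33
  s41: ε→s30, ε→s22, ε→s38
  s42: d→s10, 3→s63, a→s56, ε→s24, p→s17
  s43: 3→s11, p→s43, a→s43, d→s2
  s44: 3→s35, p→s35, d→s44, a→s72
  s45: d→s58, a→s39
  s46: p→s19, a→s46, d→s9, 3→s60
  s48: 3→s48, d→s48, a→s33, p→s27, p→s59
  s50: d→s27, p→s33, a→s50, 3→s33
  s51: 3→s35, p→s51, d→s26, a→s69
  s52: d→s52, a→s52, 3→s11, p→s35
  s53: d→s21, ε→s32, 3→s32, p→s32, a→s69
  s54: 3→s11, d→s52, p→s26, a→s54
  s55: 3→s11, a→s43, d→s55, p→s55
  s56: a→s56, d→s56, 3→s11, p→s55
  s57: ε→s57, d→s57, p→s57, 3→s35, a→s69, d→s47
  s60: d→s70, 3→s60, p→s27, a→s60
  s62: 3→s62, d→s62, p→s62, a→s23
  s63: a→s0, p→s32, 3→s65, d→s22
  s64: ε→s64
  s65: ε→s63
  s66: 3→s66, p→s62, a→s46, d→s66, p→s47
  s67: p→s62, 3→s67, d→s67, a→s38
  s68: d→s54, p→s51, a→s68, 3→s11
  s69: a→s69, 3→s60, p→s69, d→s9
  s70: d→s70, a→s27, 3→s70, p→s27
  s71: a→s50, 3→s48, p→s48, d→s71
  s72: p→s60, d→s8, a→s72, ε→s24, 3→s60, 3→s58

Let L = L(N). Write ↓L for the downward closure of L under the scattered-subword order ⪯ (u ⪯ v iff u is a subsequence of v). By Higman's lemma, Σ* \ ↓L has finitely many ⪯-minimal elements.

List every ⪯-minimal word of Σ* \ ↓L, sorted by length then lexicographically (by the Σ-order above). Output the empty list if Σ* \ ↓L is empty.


|Q|=73, |F|=53, |δ|=251 (15 ε).
min D↑ (52 st, q0=0, F={23}): 0:d→1,p→2,3→3,a→4 1:d→1,p→5,3→6,a→4 2:d→5,p→2,3→7,a→8 3:d→9,p→10,3→3,a→11 4:d→4,p→12,3→13,a→4 5:d→5,p→5,3→14,a→8 6:d→6,p→15,3→6,a→16 7:d→17,p→10,3→7,a→18 8:d→19,p→8,3→13,a→8 9:d→9,p→20,3→6,a→11 10:d→20,p→10,3→10,a→21 11:d→11,p→22,3→13,a→11 12:d→12,p→12,3→13,a→8 13:d→13,p→23,3→13,a→13 14:d→14,p→15,3→14,a→24 15:d→15,p→15,3→15,a→25 16:d→16,p→26,3→13,a→16 17:d→17,p→20,3→14,a→18 18:d→27,p→28,3→13,a→18 19:d→29,p→19,3→13,a→19 20:d→20,p→20,3→30,a→21 21:d→31,p→21,3→32,a→21 22:d→22,p→22,3→33,a→21 23:d→23,p→23,3→23,a→23 24:d→34,p→35,3→13,a→24 25:d→23,p→25,3→36,a→25 26:d→26,p→26,3→37,a→25 27:d→38,p→39,3→13,a→27 28:d→39,p→28,3→33,a→21 29:d→29,p→13,3→13,a→29 30:d→30,p→15,3→30,a→40 31:d→41,p→31,3→42,a→23 32:d→42,p→23,3→32,a→32 33:d→33,p→23,3→33,a→32 34:d→43,p→44,3→13,a→34 35:d→44,p→35,3→37,a→25 36:d→23,p→23,3→36,a→36 37:d→37,p→23,3→37,a→36 38:d→38,p→33,3→13,a→38 39:d→45,p→39,3→33,a→46 40:d→31,p→47,3→32,a→40 41:d→41,p→42,3→42,a→23 42:d→42,p→23,3→42,a→23 43:d→43,p→37,3→13,a→43 44:d→48,p→44,3→37,a→25 45:d→45,p→33,3→33,a→49 46:d→41,p→46,3→32,a→46 47:d→31,p→47,3→50,a→25 48:d→48,p→37,3→37,a→51 49:d→41,p→32,3→32,a→49 50:d→42,p→23,3→50,a→36 51:d→23,p→36,3→36,a→51 [Hopcroft].
'a3p': |S_i|=[63, 46, 12, 3] end={s27,s28,s59} ∉↓L; 3/3 single-dels accept.
'd3pad': |S_i|=[63, 56, 31, 18, 4, 1] end={s27} rej; 5/5 del acc.
'3pada': run [63, 53, 35, 16, 4, 1] end={s27} ∉↓L; 5/5 del acc.
'paddpp': run [63, 54, 39, 29, 20, 10, 3] end={s27,s28,s59} ∉↓L; 6/6 deletions ∈↓L.
4 words, ⪯-incomp.

A = [a3p, d3pad, 3pada, paddpp].


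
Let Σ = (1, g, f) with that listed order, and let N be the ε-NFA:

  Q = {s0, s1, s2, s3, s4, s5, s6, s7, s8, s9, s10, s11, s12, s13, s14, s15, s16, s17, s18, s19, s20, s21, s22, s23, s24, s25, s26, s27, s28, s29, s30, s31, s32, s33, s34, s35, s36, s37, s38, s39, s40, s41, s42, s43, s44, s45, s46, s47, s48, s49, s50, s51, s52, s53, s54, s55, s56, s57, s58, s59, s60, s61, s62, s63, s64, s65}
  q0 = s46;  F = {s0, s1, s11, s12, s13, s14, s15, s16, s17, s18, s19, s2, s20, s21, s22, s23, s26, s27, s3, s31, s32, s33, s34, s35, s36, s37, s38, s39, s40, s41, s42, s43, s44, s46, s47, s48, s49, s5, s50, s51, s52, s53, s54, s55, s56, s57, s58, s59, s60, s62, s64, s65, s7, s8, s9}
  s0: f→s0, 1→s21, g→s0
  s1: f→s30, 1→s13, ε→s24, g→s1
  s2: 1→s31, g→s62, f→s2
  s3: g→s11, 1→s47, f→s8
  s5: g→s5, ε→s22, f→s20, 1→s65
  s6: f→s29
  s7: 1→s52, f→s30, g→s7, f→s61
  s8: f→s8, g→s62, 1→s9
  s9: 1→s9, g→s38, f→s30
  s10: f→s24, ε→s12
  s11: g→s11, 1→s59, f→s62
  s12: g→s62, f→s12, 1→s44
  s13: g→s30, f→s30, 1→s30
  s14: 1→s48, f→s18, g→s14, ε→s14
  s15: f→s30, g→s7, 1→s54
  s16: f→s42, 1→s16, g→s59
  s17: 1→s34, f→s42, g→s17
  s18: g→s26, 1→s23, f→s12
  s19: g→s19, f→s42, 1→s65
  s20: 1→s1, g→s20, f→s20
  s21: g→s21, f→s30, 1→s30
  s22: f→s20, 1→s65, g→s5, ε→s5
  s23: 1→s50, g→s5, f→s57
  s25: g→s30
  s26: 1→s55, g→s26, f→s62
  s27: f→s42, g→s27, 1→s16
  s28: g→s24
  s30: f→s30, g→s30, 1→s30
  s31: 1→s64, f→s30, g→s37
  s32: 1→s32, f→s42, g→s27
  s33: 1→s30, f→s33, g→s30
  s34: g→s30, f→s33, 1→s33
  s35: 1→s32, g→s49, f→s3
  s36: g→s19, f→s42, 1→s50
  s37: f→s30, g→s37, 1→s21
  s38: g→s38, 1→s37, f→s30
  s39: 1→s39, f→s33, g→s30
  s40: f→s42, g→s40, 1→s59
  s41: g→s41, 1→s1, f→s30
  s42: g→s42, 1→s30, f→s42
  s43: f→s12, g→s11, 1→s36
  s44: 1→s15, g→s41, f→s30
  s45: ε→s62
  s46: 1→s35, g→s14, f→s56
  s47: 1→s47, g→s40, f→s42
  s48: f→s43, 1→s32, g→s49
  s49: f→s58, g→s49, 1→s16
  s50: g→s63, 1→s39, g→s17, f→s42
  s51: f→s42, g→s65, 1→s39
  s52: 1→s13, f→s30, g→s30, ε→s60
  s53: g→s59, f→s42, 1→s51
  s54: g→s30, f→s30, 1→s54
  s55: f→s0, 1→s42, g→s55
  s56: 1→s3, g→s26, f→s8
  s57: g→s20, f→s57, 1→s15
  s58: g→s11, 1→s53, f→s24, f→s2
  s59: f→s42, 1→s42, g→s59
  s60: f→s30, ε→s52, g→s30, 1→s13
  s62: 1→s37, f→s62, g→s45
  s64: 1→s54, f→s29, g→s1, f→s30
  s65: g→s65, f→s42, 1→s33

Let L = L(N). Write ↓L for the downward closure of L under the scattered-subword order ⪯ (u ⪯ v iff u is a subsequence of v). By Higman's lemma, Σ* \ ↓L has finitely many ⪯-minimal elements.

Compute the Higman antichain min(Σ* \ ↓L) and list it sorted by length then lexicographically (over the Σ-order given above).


|Q|=66, |F|=55, |δ|=184 (8 ε).
min D↑ (54 st, q0=0, F={23}): 0:1→1,g→2,f→3 1:1→4,g→5,f→6 2:1→7,g→2,f→8 3:1→6,g→9,f→10 4:1→4,g→11,f→12 5:1→13,g→5,f→14 6:1→15,g→16,f→10 7:1→4,g→5,f→17 8:1→18,g→9,f→19 9:1→20,g→9,f→21 10:1→22,g→21,f→10 11:1→13,g→11,f→12 12:1→23,g→12,f→12 13:1→13,g→24,f→12 14:1→25,g→16,f→26 15:1→15,g→27,f→12 16:1→24,g→16,f→21 17:1→28,g→16,f→19 18:1→29,g→30,f→31 19:1→32,g→21,f→19 20:1→12,g→20,f→33 21:1→34,g→21,f→21 22:1→22,g→35,f→23 23:1→23,g→23,f→23 24:1→12,g→24,f→12 25:1→36,g→24,f→12 26:1→37,g→21,f→26 27:1→24,g→27,f→12 28:1→29,g→38,f→12 29:1→39,g→40,f→12 30:1→41,g→30,f→42 31:1→43,g→42,f→31 32:1→43,g→44,f→23 33:1→45,g→33,f→33 34:1→45,g→34,f→23 35:1→34,g→35,f→23 36:1→39,g→41,f→12 37:1→46,g→34,f→23 38:1→41,g→38,f→12 39:1→39,g→23,f→47 40:1→48,g→40,f→12 41:1→47,g→41,f→12 42:1→49,g→42,f→42 43:1→50,g→51,f→23 44:1→49,g→44,f→23 45:1→23,g→45,f→23 46:1→50,g→49,f→23 47:1→23,g→23,f→47 48:1→47,g→23,f→47 49:1→52,g→49,f→23 50:1→50,g→23,f→23 51:1→53,g→51,f→23 52:1→23,g→23,f→23 53:1→52,g→23,f→23 (ε-aug+det+¬).
'11f1': |S_i|=[61, 56, 37, 5, 1] end={s30} — reject; 4/4 deletions ∈↓L.
'ff1f': N↓-sim [61, 53, 29, 19, 3] end={s29,s30,s61} — reject; 4/4 del acc.
'fg111': run [61, 53, 30, 15, 5, 1] end={s30} rej; 5/5 deletions ∈↓L.
'1g1g11': N↓-sim [61, 56, 41, 21, 10, 5, 1] end={s30} rej; 6/6 single-dels accept.
'gf111g': N↓-sim [61, 54, 46, 37, 22, 8, 1] end={s30} rej; 6/6 single-dels accept.
5 minimals (antichain).

A = [11f1, ff1f, fg111, 1g1g11, gf111g].


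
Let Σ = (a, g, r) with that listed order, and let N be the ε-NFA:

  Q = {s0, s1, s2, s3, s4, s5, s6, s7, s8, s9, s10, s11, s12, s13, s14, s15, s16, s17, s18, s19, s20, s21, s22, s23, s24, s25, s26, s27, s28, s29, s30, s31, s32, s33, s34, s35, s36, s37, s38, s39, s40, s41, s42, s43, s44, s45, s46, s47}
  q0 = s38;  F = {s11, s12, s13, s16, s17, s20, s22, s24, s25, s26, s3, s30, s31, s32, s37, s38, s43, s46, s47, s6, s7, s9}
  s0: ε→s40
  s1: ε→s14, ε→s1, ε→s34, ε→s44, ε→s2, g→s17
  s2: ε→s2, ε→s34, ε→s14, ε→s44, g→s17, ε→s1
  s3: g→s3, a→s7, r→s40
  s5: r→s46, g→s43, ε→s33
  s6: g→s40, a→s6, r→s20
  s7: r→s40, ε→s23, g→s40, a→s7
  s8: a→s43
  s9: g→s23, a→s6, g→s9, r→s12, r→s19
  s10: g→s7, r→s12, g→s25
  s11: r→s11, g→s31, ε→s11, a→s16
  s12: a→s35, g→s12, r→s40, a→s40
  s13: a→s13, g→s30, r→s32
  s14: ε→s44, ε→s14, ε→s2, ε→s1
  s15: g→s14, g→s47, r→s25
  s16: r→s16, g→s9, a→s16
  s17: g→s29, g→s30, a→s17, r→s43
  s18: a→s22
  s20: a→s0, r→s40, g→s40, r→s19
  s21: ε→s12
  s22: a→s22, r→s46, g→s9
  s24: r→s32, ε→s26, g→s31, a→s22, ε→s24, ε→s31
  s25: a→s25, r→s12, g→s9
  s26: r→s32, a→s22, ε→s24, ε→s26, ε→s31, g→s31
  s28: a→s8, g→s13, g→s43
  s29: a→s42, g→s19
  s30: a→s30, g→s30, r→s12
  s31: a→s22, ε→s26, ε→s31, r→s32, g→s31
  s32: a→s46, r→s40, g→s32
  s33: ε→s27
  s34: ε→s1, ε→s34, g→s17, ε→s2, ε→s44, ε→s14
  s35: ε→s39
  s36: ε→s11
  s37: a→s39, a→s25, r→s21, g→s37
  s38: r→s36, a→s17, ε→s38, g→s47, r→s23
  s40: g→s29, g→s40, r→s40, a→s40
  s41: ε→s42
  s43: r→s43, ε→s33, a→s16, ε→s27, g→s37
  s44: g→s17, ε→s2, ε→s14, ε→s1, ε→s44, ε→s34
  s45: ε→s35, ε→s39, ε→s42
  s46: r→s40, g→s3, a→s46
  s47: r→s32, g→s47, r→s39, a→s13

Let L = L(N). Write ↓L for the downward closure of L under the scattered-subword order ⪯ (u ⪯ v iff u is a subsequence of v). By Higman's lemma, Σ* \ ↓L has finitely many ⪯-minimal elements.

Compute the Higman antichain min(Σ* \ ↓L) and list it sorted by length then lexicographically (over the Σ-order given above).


|Q|=48, |F|=22, |δ|=144 (47 ε).
min D↑ (21 st, q0=0, F={13}): 0:a→1,g→2,r→3 1:a→1,g→4,r→5 2:a→6,g→2,r→7 3:a→8,g→9,r→3 4:a→4,g→4,r→10 5:a→8,g→11,r→5 6:a→6,g→4,r→7 7:a→12,g→7,r→13 8:a→8,g→14,r→8 9:a→15,g→9,r→7 10:a→13,g→10,r→13 11:a→16,g→11,r→10 12:a→12,g→17,r→13 13:a→13,g→13,r→13 14:a→18,g→14,r→10 15:a→15,g→14,r→12 16:a→16,g→14,r→10 17:a→19,g→17,r→13 18:a→18,g→13,r→20 19:a→19,g→13,r→13 20:a→13,g→13,r→13 [Hopcroft].
'grr': |S_i|=[34, 26, 15, 4] end={s19,s29,s40,s42} ∉↓L; 3/3 single-dels accept.
'agra': run [34, 27, 20, 10, 7] end={s0,s19,s29,s35,s39,s40,s42} rej; 4/4 del acc.
'ragag': N↓-sim [34, 29, 18, 14, 11, 4] end={s19,s29,s40,s42} ∉↓L; 5/5 del acc.
3 obstructions.

min(Σ*\↓L) = [grr, agra, ragag].


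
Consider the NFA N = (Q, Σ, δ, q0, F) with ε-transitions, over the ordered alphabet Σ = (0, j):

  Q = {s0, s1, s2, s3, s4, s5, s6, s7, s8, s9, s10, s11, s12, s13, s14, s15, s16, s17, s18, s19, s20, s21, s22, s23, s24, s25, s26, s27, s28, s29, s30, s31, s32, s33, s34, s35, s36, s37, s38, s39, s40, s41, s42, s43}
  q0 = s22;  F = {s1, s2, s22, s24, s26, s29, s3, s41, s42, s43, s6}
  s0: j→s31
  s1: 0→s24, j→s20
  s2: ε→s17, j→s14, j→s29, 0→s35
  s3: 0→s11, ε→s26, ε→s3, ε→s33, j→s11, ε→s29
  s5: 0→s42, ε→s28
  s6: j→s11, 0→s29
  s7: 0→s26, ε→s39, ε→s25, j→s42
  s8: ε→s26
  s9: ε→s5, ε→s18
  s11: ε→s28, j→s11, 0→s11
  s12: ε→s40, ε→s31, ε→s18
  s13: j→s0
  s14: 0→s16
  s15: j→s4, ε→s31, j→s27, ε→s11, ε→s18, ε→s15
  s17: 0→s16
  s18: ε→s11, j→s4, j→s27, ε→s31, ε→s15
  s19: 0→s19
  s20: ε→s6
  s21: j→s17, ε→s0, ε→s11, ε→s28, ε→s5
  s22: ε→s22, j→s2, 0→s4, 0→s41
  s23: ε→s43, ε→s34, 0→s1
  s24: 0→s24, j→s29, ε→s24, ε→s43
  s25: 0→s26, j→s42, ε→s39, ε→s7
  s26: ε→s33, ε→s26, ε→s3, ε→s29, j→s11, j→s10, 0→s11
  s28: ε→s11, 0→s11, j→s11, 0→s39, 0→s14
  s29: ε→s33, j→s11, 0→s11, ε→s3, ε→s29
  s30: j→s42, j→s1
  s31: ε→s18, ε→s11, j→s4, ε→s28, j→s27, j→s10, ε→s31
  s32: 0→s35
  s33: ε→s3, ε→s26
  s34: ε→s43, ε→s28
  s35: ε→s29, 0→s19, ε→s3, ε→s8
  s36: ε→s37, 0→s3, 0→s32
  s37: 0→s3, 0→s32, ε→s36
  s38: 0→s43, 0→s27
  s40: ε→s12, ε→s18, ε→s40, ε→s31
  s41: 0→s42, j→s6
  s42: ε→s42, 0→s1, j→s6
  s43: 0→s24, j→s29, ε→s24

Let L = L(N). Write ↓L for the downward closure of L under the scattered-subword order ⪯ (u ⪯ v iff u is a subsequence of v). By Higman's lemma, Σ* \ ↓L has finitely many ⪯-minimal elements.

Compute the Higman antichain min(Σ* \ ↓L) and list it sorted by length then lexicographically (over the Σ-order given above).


Antichain: [0jj, j00, j0j, jj0, jjj, 0000j0].

|Q|=44, |F|=11, |δ|=121 (61 ε).
min D↑ (9 st, q0=0, F={7}): 0:0→1,j→2 1:0→3,j→4 2:0→5,j→5 3:0→6,j→4 4:0→5,j→7 5:0→7,j→7 6:0→8,j→4 7:0→7,j→7 8:0→8,j→5.
'0jj': run [24, 21, 12, 6] end={s10,s11,s14,s16,s28,s39} ∉↓L; 3/3 del acc.
'j00': run [24, 17, 13, 6] end={s11,s14,s16,s19,s28,s39} rej; 3/3 deletions ∈↓L.
'j0j': N↓-sim [24, 17, 13, 6] end={s10,s11,s14,s16,s28,s39} ∉↓L; 3/3 single-dels accept.
'jj0': run [24, 17, 10, 5] end={s11,s14,s16,s28,s39} rej; 3/3 deletions ∈↓L.
'jjj': |S_i|=[24, 17, 10, 6] end={s10,s11,s14,s16,s28,s39} — reject; 3/3 single-dels accept.
'0000j0': N↓-sim [24, 21, 17, 16, 13, 10, 5] end={s11,s14,s16,s28,s39} ∉↓L; 6/6 deletions ∈↓L.
6 words, ⪯-incomp.


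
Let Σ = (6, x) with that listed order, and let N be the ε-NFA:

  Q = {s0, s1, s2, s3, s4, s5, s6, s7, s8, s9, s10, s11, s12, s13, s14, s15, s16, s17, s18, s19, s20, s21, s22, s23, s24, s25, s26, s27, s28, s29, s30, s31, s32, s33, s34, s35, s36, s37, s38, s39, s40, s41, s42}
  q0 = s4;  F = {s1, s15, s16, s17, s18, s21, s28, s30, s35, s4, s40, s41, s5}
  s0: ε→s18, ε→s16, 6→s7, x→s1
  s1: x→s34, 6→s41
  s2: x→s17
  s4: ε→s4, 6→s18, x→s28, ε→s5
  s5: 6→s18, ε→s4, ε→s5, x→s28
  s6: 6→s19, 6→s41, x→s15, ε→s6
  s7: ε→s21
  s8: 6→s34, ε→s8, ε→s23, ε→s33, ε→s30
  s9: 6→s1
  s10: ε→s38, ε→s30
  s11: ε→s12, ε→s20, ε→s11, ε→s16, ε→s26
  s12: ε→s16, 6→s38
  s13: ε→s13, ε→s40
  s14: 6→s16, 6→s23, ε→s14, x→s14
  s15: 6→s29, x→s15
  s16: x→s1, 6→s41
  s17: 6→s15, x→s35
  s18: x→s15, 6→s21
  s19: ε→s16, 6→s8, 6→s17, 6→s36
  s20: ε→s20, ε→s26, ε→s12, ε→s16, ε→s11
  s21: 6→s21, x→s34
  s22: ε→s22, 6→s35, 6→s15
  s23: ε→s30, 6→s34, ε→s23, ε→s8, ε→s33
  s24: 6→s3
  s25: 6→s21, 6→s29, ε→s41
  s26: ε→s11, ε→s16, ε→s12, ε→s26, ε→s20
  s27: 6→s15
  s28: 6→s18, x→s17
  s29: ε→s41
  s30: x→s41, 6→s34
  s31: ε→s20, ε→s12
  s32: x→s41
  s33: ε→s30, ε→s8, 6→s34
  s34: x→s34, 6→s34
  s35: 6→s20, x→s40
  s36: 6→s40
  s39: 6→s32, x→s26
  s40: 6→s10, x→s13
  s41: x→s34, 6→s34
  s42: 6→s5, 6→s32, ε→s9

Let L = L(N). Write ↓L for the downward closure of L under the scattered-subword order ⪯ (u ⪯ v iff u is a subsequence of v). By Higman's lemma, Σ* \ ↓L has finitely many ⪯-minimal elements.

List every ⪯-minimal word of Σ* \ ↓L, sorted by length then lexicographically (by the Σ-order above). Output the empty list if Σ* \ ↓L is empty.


|Q|=43, |F|=13, |δ|=103 (46 ε).
min D↑ (13 st, q0=0, F={6}): 0:6→1,x→2 1:6→3,x→4 2:6→1,x→5 3:6→3,x→6 4:6→7,x→4 5:6→4,x→8 6:6→6,x→6 7:6→6,x→6 8:6→9,x→10 9:6→7,x→11 10:6→12,x→10 11:6→7,x→6 12:6→6,x→7.
'66x': N↓-sim [22, 15, 5, 1] end={s34} — reject; 3/3 single-dels accept.
'6x66': run [22, 15, 5, 3, 1] end={s34} ∉↓L; 4/4 del acc.
'xx666': N↓-sim [22, 20, 17, 13, 4, 1] end={s34} — reject; 5/5 single-dels accept.
'xxx6xx': N↓-sim [22, 20, 17, 16, 12, 3, 1] end={s34} ∉↓L; 6/6 del acc.
'xxxx66': |S_i|=[22, 20, 17, 16, 10, 6, 1] end={s34} ∉↓L; 6/6 single-dels accept.
5 minimals (antichain).

Antichain: [66x, 6x66, xx666, xxx6xx, xxxx66].


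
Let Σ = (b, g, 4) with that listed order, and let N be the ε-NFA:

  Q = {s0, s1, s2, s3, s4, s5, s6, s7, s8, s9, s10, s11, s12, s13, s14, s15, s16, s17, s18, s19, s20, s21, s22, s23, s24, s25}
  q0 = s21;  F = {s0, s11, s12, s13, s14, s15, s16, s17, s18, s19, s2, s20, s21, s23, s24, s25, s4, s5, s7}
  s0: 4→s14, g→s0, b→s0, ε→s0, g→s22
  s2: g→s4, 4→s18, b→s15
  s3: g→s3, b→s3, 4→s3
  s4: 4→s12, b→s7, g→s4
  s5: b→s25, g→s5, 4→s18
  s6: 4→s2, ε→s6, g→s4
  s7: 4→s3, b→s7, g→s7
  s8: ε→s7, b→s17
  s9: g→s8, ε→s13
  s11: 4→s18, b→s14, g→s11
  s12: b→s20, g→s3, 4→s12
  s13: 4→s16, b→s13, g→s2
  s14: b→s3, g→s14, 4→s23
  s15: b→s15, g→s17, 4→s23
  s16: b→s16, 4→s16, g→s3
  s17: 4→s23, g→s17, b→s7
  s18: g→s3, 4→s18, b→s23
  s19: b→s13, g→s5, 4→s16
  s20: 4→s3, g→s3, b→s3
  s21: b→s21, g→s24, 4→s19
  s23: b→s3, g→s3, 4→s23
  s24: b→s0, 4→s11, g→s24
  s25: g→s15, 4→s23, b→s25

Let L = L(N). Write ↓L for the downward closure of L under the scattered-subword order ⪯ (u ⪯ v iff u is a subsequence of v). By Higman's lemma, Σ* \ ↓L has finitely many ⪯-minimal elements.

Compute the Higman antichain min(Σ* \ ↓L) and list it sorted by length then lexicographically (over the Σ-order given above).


Antichain: [44g, gb4b, g4bb, 4bggb4].

|Q|=26, |F|=19, |δ|=69 (4 ε).
min D↑ (20 st, q0=0, F={12}): 0:b→0,g→1,4→2 1:b→3,g→1,4→4 2:b→5,g→6,4→7 3:b→3,g→3,4→8 4:b→8,g→4,4→9 5:b→5,g→10,4→7 6:b→11,g→6,4→9 7:b→7,g→12,4→7 8:b→12,g→8,4→13 9:b→13,g→12,4→9 10:b→14,g→15,4→9 11:b→11,g→14,4→13 12:b→12,g→12,4→12 13:b→12,g→12,4→13 14:b→14,g→16,4→13 15:b→17,g→15,4→18 16:b→17,g→16,4→13 17:b→17,g→17,4→12 18:b→19,g→12,4→18 19:b→12,g→12,4→12 (ε-aug+det+¬).
'44g': N↓-sim [21, 17, 6, 1] end={s3} rej; 3/3 del acc.
'gb4b': N↓-sim [21, 17, 10, 3, 1] end={s3} — reject; 4/4 del acc.
'g4bb': run [21, 17, 7, 4, 1] end={s3} ∉↓L; 4/4 del acc.
'4bggb4': run [21, 17, 14, 11, 8, 3, 1] end={s3} ∉↓L; 6/6 del acc.
4 words, ⪯-incomp.


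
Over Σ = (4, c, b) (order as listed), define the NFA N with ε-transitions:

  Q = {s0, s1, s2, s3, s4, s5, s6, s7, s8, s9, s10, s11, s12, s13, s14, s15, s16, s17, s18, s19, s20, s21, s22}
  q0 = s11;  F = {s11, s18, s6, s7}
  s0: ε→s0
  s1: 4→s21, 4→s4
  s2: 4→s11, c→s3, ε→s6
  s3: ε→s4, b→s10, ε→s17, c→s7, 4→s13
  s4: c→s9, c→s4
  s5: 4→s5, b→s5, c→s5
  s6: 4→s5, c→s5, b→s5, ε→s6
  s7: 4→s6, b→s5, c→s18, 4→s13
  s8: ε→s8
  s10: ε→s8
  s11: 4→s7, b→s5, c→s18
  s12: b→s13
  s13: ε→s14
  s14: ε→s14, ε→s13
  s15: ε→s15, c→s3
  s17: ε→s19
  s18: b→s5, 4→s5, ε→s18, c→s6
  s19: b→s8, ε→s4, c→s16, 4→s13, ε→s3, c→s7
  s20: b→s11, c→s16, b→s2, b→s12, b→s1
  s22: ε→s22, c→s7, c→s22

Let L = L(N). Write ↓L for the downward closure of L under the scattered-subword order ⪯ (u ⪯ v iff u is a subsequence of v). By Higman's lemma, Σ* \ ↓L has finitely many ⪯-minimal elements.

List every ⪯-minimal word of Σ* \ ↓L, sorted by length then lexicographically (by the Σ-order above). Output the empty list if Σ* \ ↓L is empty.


A = [b, c4, 444, 44c, ccc].

|Q|=23, |F|=4, |δ|=54 (16 ε).
min D↑ (5 st, q0=0, F={3}): 0:4→1,c→2,b→3 1:4→4,c→2,b→3 2:4→3,c→4,b→3 3:4→3,c→3,b→3 4:4→3,c→3,b→3 (ε-aug+det+¬).
'b': run [7, 1] end={s5} ∉↓L; 1/1 del acc.
'c4': |S_i|=[7, 3, 1] end={s5} rej; 2/2 del acc.
'444': run [7, 6, 4, 1] end={s5} rej; 3/3 single-dels accept.
'44c': |S_i|=[7, 6, 4, 1] end={s5} rej; 3/3 single-dels accept.
'ccc': |S_i|=[7, 3, 2, 1] end={s5} rej; 3/3 single-dels accept.
5 obstructions.


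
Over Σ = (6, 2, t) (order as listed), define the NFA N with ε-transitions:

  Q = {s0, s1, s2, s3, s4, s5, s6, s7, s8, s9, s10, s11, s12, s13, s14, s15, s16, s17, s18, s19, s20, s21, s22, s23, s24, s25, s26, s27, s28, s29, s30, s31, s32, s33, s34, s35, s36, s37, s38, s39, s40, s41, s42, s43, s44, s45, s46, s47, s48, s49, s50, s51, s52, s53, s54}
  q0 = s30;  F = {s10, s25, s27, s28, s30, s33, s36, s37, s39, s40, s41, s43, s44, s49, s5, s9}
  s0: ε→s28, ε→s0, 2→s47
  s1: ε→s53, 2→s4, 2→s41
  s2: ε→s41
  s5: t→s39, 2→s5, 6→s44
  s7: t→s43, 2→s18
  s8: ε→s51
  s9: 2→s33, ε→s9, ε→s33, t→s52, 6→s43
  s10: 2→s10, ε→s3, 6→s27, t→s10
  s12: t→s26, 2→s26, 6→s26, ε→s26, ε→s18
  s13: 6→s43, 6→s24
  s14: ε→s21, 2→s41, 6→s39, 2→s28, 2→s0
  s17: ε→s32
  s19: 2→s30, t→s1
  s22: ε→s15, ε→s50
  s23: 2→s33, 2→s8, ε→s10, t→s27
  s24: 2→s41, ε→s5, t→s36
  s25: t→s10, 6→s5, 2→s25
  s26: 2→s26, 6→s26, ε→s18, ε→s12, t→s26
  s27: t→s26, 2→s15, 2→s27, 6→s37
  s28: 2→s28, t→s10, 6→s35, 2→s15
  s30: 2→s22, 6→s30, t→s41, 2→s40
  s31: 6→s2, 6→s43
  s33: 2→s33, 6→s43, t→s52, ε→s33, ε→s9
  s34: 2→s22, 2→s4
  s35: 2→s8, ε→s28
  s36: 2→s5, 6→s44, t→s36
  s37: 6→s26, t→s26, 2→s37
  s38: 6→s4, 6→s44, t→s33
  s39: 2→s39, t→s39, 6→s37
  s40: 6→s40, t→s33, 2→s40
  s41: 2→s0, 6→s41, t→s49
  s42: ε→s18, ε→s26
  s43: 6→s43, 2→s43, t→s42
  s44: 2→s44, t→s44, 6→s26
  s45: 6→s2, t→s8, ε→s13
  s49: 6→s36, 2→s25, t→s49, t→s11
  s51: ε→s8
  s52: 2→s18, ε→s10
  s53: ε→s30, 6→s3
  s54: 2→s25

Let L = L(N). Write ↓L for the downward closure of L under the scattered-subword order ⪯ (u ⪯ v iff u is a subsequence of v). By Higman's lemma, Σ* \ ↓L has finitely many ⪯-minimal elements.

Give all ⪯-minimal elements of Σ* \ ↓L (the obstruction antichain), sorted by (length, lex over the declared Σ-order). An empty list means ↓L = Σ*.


|Q|=55, |F|=16, |δ|=116 (27 ε).
min D↑ (16 st, q0=0, F={10}): 0:6→0,2→1,t→2 1:6→1,2→1,t→3 2:6→2,2→4,t→5 3:6→6,2→3,t→7 4:6→4,2→4,t→7 5:6→8,2→9,t→5 6:6→6,2→6,t→10 7:6→11,2→7,t→7 8:6→12,2→13,t→8 9:6→13,2→9,t→7 10:6→10,2→10,t→10 11:6→14,2→11,t→10 12:6→10,2→12,t→12 13:6→12,2→13,t→15 14:6→10,2→14,t→10 15:6→14,2→15,t→15 [Hopcroft].
'2t6t': N↓-sim [31, 26, 15, 8, 4] end={s12,s18,s26,s42} — reject; 4/4 del acc.
'tt666': |S_i|=[31, 27, 17, 10, 5, 3] end={s12,s18,s26} rej; 5/5 del acc.
2 minimals (antichain).

min(Σ*\↓L) = [2t6t, tt666].


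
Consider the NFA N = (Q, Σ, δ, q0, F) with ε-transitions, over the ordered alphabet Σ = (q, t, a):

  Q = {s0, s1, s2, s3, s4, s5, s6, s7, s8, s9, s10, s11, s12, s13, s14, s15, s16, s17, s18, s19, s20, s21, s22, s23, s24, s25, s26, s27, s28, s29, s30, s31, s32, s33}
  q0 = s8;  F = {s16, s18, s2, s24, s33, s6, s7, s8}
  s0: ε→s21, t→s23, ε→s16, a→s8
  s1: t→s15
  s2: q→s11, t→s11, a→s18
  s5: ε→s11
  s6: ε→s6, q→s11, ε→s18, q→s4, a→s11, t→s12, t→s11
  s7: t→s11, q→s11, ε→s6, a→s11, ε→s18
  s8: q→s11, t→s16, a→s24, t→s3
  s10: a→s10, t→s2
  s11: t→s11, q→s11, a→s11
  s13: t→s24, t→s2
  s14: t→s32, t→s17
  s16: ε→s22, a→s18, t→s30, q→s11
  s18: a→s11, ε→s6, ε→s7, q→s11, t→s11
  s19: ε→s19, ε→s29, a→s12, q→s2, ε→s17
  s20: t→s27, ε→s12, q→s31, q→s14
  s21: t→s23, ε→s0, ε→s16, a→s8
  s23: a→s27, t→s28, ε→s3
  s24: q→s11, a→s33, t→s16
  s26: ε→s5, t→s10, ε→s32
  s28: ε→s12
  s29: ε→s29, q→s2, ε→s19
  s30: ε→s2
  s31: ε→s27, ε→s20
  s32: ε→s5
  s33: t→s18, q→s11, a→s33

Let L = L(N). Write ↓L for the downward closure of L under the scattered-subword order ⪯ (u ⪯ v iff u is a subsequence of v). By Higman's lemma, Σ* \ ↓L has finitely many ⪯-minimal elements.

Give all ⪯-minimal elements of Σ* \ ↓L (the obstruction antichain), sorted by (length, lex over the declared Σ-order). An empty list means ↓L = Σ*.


|Q|=34, |F|=8, |δ|=76 (26 ε).
min D↑ (7 st, q0=0, F={1}): 0:q→1,t→2,a→3 1:q→1,t→1,a→1 2:q→1,t→4,a→5 3:q→1,t→2,a→6 4:q→1,t→1,a→5 5:q→1,t→1,a→1 6:q→1,t→5,a→6 [Hopcroft].
'q': run [14, 2] end={s11,s4} — reject; 1/1 del acc.
'ttt': run [14, 11, 8, 2] end={s11,s12} rej; 3/3 del acc.
'tat': |S_i|=[14, 11, 6, 2] end={s11,s12} rej; 3/3 deletions ∈↓L.
'taa': run [14, 11, 6, 1] end={s11} — reject; 3/3 single-dels accept.
'aatt': run [14, 12, 7, 6, 2] end={s11,s12} — reject; 4/4 del acc.
'aata': |S_i|=[14, 12, 7, 6, 1] end={s11} — reject; 4/4 deletions ∈↓L.
6 minimals (antichain).

Antichain: [q, ttt, tat, taa, aatt, aata].


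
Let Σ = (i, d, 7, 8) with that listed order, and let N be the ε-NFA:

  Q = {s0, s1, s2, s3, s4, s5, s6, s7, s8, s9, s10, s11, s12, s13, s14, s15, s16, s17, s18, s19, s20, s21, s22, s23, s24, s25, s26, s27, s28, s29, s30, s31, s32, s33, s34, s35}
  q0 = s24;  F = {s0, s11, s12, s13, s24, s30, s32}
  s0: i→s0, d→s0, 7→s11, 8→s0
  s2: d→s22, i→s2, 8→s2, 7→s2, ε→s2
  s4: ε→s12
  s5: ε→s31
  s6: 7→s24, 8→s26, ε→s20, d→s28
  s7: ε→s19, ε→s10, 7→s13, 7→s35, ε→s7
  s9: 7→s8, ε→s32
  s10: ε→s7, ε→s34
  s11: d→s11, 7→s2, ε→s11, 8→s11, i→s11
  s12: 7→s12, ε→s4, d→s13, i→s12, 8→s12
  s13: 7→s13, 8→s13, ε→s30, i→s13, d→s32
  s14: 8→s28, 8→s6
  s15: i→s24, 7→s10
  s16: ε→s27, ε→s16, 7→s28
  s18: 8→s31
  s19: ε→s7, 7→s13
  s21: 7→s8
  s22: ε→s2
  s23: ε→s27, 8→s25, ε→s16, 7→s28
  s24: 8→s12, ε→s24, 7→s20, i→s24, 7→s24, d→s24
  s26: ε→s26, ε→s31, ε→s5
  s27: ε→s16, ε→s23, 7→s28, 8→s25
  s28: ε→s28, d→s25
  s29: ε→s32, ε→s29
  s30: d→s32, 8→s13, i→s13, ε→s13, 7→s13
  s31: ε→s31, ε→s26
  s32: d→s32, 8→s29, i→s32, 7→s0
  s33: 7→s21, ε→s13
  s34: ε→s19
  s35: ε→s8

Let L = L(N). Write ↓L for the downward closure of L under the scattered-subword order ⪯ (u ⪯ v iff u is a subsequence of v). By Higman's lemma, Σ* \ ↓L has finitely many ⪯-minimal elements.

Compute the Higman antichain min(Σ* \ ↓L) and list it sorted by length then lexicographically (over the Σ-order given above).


|Q|=36, |F|=7, |δ|=87 (34 ε).
min D↑ (7 st, q0=0, F={6}): 0:i→0,d→0,7→0,8→1 1:i→1,d→2,7→1,8→1 2:i→2,d→3,7→2,8→2 3:i→3,d→3,7→4,8→3 4:i→4,d→4,7→5,8→4 5:i→5,d→5,7→6,8→5 6:i→6,d→6,7→6,8→6 (ε-aug+det+¬).
'8dd777': N↓-sim [12, 10, 8, 6, 4, 3, 2] end={s2,s22} rej; 6/6 deletions ∈↓L.
1 obstructions.

A = [8dd777].


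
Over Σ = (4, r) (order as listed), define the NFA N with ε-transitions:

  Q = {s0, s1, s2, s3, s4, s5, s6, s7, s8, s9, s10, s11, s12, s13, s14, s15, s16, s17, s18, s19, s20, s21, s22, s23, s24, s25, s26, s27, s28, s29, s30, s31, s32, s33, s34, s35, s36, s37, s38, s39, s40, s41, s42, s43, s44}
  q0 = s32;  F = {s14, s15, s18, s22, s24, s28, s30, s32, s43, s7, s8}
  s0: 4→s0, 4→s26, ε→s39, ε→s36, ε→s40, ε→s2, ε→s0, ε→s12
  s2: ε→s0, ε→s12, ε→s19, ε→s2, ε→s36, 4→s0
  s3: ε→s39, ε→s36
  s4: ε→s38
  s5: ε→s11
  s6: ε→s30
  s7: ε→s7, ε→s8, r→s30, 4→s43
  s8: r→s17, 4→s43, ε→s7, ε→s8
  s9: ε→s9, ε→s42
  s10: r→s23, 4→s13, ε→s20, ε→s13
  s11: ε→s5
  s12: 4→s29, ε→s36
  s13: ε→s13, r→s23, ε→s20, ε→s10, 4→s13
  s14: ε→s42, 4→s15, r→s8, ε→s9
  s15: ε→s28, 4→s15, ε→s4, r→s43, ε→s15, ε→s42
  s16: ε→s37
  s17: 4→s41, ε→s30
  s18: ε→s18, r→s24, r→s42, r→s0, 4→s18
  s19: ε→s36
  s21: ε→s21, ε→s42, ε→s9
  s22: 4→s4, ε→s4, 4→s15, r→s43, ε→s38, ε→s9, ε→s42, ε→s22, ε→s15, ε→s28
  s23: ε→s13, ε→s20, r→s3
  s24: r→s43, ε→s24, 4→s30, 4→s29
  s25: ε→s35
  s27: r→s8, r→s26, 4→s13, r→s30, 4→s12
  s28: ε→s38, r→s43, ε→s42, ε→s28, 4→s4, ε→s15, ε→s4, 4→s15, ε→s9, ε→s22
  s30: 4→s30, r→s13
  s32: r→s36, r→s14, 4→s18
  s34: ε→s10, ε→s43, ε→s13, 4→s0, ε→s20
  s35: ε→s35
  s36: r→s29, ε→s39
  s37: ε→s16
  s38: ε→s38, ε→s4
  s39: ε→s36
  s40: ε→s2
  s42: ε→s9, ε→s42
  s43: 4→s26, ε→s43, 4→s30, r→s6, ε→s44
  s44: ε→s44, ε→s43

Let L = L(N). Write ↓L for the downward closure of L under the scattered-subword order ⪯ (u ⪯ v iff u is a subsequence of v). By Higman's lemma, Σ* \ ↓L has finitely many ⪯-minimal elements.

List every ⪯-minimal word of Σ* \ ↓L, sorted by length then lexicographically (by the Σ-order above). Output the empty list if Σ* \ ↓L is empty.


|Q|=45, |F|=11, |δ|=123 (77 ε).
min D↑ (9 st, q0=0, F={8}): 0:4→1,r→2 1:4→1,r→3 2:4→4,r→5 3:4→6,r→7 4:4→4,r→7 5:4→7,r→6 6:4→6,r→8 7:4→6,r→6 8:4→8,r→8.
'4r4r': |S_i|=[33, 28, 21, 15, 8] end={s10,s13,s20,s23,s29,s3,s36,s39} ∉↓L; 4/4 del acc.
'rrrr': |S_i|=[33, 31, 17, 12, 8] end={s10,s13,s20,s23,s29,s3,s36,s39} — reject; 4/4 single-dels accept.
'rr44r': run [33, 31, 17, 14, 10, 8] end={s10,s13,s20,s23,s29,s3,s36,s39} — reject; 5/5 deletions ∈↓L.
3 words, ⪯-incomp.

Antichain: [4r4r, rrrr, rr44r].


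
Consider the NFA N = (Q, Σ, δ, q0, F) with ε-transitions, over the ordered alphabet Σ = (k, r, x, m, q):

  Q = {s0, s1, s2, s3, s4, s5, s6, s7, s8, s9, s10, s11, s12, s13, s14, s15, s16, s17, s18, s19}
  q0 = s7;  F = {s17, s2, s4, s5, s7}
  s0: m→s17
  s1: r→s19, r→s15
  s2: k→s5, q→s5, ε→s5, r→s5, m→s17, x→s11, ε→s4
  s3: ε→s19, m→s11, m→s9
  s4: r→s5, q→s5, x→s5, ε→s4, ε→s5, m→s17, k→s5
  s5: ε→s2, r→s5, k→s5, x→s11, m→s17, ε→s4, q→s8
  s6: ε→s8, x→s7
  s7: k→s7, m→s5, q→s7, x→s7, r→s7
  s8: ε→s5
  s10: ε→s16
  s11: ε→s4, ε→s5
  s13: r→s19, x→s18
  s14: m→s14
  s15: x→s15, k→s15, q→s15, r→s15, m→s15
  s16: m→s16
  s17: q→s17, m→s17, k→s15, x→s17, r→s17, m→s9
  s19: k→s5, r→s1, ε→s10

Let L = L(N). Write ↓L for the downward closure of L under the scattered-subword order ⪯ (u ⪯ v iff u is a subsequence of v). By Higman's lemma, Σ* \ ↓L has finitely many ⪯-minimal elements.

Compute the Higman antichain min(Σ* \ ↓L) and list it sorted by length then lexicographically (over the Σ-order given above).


|Q|=20, |F|=5, |δ|=56 (13 ε).
min D↑ (4 st, q0=0, F={3}): 0:k→0,r→0,x→0,m→1,q→0 1:k→1,r→1,x→1,m→2,q→1 2:k→3,r→2,x→2,m→2,q→2 3:k→3,r→3,x→3,m→3,q→3 (ε-aug+det+¬).
'mmk': run [9, 8, 3, 1] end={s15} ∉↓L; 3/3 single-dels accept.
1 words, ⪯-incomp.

A = [mmk].


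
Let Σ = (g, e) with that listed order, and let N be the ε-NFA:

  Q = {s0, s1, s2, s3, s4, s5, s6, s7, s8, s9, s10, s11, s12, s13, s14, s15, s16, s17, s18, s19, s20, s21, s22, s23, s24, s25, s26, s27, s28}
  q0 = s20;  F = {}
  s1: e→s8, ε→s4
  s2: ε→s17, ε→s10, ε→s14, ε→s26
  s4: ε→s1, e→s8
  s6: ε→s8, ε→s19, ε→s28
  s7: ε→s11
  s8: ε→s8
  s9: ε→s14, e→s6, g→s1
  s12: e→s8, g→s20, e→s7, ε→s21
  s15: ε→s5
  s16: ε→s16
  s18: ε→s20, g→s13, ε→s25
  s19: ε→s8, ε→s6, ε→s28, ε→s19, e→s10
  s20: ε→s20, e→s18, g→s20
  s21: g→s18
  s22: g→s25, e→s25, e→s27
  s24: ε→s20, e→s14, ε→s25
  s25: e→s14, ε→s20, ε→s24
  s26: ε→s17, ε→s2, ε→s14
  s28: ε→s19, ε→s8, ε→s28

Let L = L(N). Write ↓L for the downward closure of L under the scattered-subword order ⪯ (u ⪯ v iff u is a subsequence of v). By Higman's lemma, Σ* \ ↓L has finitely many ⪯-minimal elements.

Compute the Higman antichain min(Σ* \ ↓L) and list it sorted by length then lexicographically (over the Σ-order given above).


|Q|=29, |F|=0, |δ|=49 (32 ε).
min D↑ (1 st, q0=0, F={0}): 0:g→0,e→0 (ε-aug+det+¬).
ε ∈ L(D↑) ⇒ ↓L = ∅.

A = [ε].


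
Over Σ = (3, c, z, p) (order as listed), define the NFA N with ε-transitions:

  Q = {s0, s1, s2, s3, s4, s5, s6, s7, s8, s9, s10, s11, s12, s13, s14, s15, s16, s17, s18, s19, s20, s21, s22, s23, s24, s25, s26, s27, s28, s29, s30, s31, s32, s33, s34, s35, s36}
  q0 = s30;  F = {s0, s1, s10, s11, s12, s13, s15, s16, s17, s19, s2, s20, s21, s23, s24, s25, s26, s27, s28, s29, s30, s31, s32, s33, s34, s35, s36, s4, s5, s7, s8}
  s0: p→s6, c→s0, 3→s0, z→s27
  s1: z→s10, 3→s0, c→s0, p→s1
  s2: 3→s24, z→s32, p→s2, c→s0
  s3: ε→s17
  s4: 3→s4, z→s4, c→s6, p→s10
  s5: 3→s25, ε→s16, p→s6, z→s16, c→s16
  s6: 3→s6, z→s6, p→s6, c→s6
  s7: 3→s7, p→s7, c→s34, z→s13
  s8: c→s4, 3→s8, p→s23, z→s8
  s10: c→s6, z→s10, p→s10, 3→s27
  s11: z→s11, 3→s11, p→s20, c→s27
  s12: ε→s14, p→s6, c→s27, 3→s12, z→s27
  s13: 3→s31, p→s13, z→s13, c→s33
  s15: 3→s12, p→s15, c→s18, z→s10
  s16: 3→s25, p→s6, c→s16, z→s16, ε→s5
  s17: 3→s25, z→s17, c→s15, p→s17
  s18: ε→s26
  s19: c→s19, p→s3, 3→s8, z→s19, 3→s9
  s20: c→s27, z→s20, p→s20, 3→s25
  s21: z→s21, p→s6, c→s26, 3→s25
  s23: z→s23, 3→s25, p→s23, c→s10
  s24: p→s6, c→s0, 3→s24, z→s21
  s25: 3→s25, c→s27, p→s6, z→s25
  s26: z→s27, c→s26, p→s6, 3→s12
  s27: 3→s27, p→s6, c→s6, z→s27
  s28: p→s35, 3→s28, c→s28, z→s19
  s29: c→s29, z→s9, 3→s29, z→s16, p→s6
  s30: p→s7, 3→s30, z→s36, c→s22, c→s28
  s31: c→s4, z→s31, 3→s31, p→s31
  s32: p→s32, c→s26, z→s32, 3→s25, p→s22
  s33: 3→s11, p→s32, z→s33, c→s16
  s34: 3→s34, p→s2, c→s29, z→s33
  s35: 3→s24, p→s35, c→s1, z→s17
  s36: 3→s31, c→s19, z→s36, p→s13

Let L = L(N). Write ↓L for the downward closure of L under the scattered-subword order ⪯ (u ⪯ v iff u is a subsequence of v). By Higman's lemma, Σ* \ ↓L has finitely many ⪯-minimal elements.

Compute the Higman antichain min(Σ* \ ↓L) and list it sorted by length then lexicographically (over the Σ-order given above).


A = [cp3p, z3cc, pccp, cpczc].

|Q|=37, |F|=31, |δ|=137 (5 ε).
min D↑ (31 st, q0=0, F={22}): 0:3→0,c→1,z→2,p→3 1:3→1,c→1,z→4,p→5 2:3→6,c→4,z→2,p→7 3:3→3,c→8,z→7,p→3 4:3→9,c→4,z→4,p→10 5:3→11,c→12,z→10,p→5 6:3→6,c→13,z→6,p→6 7:3→6,c→14,z→7,p→7 8:3→8,c→15,z→14,p→16 9:3→9,c→13,z→9,p→17 10:3→18,c→19,z→10,p→10 11:3→11,c→20,z→21,p→22 12:3→20,c→20,z→23,p→12 13:3→13,c→22,z→13,p→23 14:3→24,c→25,z→14,p→26 15:3→15,c→15,z→25,p→22 16:3→11,c→20,z→26,p→16 17:3→18,c→23,z→17,p→17 18:3→18,c→27,z→18,p→22 19:3→28,c→29,z→23,p→19 20:3→20,c→20,z→27,p→22 21:3→18,c→29,z→21,p→22 22:3→22,c→22,z→22,p→22 23:3→27,c→22,z→23,p→23 24:3→24,c→27,z→24,p→30 25:3→18,c→25,z→25,p→22 26:3→18,c→29,z→26,p→26 27:3→27,c→22,z→27,p→22 28:3→28,c→27,z→27,p→22 29:3→28,c→29,z→27,p→22 30:3→18,c→27,z→30,p→30 [Hopcroft].
'cp3p': run [37, 32, 21, 9, 1] end={s6} rej; 4/4 deletions ∈↓L.
'z3cc': N↓-sim [37, 27, 13, 4, 1] end={s6} rej; 4/4 single-dels accept.
'pccp': N↓-sim [37, 32, 25, 12, 1] end={s6} ∉↓L; 4/4 single-dels accept.
'cpczc': N↓-sim [37, 32, 21, 10, 3, 1] end={s6} — reject; 5/5 single-dels accept.
4 words, ⪯-incomp.


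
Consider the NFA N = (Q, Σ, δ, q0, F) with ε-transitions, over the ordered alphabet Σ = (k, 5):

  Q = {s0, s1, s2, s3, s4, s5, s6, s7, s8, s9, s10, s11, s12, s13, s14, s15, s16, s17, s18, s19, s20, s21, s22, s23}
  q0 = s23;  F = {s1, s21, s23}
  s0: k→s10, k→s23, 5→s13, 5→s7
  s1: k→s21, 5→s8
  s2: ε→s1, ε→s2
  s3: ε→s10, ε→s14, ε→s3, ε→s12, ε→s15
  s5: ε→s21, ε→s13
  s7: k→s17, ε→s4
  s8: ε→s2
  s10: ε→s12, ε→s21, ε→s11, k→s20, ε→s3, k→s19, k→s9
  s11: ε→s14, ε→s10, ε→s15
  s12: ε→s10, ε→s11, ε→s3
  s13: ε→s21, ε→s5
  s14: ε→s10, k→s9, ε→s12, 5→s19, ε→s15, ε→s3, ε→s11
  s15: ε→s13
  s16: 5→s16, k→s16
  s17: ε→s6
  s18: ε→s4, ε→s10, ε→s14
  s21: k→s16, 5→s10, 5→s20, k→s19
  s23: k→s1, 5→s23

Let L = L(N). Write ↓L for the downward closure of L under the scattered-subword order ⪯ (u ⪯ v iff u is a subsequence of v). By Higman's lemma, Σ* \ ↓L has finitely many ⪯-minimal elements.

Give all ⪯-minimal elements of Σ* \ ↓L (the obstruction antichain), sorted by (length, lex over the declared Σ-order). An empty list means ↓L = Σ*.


A = [kkk].

|Q|=24, |F|=3, |δ|=53 (33 ε).
min D↑ (4 st, q0=0, F={3}): 0:k→1,5→0 1:k→2,5→1 2:k→3,5→2 3:k→3,5→3 (ε-aug+det+¬).
'kkk': N↓-sim [17, 16, 13, 4] end={s16,s19,s20,s9} rej; 3/3 del acc.
1 obstructions.


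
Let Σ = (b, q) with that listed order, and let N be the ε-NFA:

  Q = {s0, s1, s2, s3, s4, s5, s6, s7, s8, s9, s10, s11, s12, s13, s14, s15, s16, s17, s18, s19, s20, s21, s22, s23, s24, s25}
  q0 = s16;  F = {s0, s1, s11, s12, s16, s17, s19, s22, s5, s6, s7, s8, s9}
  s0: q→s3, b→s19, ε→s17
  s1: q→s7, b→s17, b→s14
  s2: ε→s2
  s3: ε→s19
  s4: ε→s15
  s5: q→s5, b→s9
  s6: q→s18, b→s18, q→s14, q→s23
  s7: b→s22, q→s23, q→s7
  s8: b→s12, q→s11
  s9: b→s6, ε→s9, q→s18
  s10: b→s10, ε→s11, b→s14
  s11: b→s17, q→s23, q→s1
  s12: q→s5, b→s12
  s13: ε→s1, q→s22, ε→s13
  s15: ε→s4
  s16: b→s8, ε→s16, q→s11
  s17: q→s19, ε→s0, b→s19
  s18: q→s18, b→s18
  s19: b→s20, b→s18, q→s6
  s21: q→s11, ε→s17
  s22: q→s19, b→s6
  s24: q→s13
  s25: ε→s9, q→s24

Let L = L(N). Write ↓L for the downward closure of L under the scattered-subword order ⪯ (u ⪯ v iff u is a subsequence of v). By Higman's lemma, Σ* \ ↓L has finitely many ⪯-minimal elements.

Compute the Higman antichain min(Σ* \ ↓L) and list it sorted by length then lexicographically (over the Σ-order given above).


Antichain: [qbbb, qbqb, bbqbq, qbbqq, qbqqq, qqqbbq].

|Q|=26, |F|=13, |δ|=53 (13 ε).
min D↑ (13 st, q0=0, F={10}): 0:b→1,q→2 1:b→3,q→2 2:b→4,q→5 3:b→3,q→6 4:b→7,q→7 5:b→4,q→8 6:b→9,q→6 7:b→10,q→11 8:b→12,q→8 9:b→11,q→10 10:b→10,q→10 11:b→10,q→10 12:b→11,q→7.
'qbbb': |S_i|=[18, 15, 11, 6, 2] end={s18,s20} rej; 4/4 del acc.
'qbqb': |S_i|=[18, 15, 11, 7, 2] end={s18,s20} ∉↓L; 4/4 del acc.
'bbqbq': run [18, 17, 13, 9, 6, 3] end={s14,s18,s23} — reject; 5/5 deletions ∈↓L.
'qbbqq': |S_i|=[18, 15, 11, 6, 4, 3] end={s14,s18,s23} rej; 5/5 del acc.
'qbqqq': run [18, 15, 11, 7, 4, 3] end={s14,s18,s23} — reject; 5/5 del acc.
'qqqbbq': run [18, 15, 14, 11, 8, 5, 3] end={s14,s18,s23} — reject; 6/6 del acc.
6 obstructions.
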